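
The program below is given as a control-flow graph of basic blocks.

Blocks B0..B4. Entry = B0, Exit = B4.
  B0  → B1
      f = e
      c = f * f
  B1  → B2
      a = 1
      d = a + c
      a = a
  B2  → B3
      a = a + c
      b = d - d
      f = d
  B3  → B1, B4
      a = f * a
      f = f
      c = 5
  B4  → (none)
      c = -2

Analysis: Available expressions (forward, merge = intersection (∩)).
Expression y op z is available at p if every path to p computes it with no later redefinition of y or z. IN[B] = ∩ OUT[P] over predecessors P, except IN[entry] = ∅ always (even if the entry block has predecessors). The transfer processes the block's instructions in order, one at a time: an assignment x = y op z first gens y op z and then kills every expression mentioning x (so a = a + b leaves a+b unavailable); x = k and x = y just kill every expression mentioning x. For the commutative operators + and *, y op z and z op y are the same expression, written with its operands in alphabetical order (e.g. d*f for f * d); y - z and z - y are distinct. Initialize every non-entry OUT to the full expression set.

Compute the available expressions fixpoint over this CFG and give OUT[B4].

Per-block solution:
  B0:   IN={}   OUT={f*f}
  B1:   IN={}   OUT={}
  B2:   IN={}   OUT={d-d}
  B3:   IN={d-d}   OUT={d-d}
  B4:   IN={d-d}   OUT={d-d}

Merge at B4: IN[B4] = OUT[B3] = {d-d}
Applying B4's transfer function to that IN value gives OUT[B4] (row B4 above).

Answer: {d-d}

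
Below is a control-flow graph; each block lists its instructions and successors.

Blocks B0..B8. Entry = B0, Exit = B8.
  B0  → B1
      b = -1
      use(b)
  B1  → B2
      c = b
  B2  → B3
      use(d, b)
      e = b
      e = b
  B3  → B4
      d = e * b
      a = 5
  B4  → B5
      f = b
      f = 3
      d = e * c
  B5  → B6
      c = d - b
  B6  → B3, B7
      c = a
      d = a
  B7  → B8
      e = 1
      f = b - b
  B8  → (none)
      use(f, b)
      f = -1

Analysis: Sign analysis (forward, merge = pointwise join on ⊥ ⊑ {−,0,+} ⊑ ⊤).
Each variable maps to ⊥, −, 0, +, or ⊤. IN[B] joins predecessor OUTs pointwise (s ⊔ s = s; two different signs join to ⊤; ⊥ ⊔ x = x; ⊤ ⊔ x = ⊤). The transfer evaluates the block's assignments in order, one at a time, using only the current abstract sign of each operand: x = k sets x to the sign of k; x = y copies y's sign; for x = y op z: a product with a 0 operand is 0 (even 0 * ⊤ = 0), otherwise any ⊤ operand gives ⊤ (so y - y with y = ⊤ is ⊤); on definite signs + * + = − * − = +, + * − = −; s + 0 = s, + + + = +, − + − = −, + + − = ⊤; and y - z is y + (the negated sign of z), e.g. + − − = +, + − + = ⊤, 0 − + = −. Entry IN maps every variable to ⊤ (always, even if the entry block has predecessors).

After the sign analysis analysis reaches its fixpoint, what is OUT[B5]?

Per-block solution:
  B0:   IN=(all ⊤)   OUT={b:-; rest ⊤}
  B1:   IN={b:-; rest ⊤}   OUT={b:-, c:-; rest ⊤}
  B2:   IN={b:-, c:-; rest ⊤}   OUT={b:-, c:-, e:-; rest ⊤}
  B3:   IN={b:-, e:-; rest ⊤}   OUT={a:+, b:-, d:+, e:-; rest ⊤}
  B4:   IN={a:+, b:-, d:+, e:-; rest ⊤}   OUT={a:+, b:-, e:-, f:+; rest ⊤}
  B5:   IN={a:+, b:-, e:-, f:+; rest ⊤}   OUT={a:+, b:-, e:-, f:+; rest ⊤}
  B6:   IN={a:+, b:-, e:-, f:+; rest ⊤}   OUT={a:+, b:-, c:+, d:+, e:-, f:+; rest ⊤}
  B7:   IN={a:+, b:-, c:+, d:+, e:-, f:+; rest ⊤}   OUT={a:+, b:-, c:+, d:+, e:+; rest ⊤}
  B8:   IN={a:+, b:-, c:+, d:+, e:+; rest ⊤}   OUT={a:+, b:-, c:+, d:+, e:+, f:-; rest ⊤}

Merge at B5: IN[B5] = OUT[B4] = {a: +, b: -, c: ⊤, d: ⊤, e: -, f: +}
Applying B5's transfer function to that IN value gives OUT[B5] (row B5 above).

Answer: {a: +, b: -, c: ⊤, d: ⊤, e: -, f: +}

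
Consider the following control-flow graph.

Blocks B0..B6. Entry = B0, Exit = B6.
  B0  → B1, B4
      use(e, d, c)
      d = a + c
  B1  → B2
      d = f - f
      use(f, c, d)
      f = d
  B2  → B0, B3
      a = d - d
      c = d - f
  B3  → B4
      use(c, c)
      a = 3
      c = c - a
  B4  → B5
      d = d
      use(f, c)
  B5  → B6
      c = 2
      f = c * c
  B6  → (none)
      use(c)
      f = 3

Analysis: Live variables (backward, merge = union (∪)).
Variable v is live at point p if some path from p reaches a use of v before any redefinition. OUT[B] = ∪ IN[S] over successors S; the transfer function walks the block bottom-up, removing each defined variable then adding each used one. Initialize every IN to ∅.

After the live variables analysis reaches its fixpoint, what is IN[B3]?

Answer: {c, d, f}

Derivation:
Per-block solution:
  B0: | IN={a, c, d, e, f} | OUT={c, d, e, f}
  B1: | IN={c, e, f} | OUT={d, e, f}
  B2: | IN={d, e, f} | OUT={a, c, d, e, f}
  B3: | IN={c, d, f} | OUT={c, d, f}
  B4: | IN={c, d, f} | OUT={}
  B5: | IN={} | OUT={c}
  B6: | IN={c} | OUT={}

Merge at B3: OUT[B3] = IN[B4] = {c, d, f}
Applying B3's transfer function to that OUT value gives IN[B3] (row B3 above).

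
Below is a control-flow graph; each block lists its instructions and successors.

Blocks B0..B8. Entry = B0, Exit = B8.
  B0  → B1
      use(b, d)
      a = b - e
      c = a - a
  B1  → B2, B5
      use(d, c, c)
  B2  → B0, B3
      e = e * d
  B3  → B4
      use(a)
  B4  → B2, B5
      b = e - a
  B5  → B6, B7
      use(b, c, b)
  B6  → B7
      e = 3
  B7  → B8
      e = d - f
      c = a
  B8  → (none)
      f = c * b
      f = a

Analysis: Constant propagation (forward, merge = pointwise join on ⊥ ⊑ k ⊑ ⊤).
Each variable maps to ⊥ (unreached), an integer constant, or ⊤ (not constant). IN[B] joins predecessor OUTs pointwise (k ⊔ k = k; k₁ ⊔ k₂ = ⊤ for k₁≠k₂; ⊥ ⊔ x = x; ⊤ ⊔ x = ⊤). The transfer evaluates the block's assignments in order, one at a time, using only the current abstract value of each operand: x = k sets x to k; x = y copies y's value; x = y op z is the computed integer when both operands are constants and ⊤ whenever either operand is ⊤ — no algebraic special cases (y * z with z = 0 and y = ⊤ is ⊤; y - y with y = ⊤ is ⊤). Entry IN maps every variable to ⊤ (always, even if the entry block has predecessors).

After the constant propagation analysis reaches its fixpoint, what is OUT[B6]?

Fixpoint table:
  B0: | IN=(all ⊤) | OUT=(all ⊤)
  B1: | IN=(all ⊤) | OUT=(all ⊤)
  B2: | IN=(all ⊤) | OUT=(all ⊤)
  B3: | IN=(all ⊤) | OUT=(all ⊤)
  B4: | IN=(all ⊤) | OUT=(all ⊤)
  B5: | IN=(all ⊤) | OUT=(all ⊤)
  B6: | IN=(all ⊤) | OUT={e:3; rest ⊤}
  B7: | IN=(all ⊤) | OUT=(all ⊤)
  B8: | IN=(all ⊤) | OUT=(all ⊤)

Merge at B6: IN[B6] = OUT[B5] = {a: ⊤, b: ⊤, c: ⊤, d: ⊤, e: ⊤, f: ⊤}
Applying B6's transfer function to that IN value gives OUT[B6] (row B6 above).

Answer: {a: ⊤, b: ⊤, c: ⊤, d: ⊤, e: 3, f: ⊤}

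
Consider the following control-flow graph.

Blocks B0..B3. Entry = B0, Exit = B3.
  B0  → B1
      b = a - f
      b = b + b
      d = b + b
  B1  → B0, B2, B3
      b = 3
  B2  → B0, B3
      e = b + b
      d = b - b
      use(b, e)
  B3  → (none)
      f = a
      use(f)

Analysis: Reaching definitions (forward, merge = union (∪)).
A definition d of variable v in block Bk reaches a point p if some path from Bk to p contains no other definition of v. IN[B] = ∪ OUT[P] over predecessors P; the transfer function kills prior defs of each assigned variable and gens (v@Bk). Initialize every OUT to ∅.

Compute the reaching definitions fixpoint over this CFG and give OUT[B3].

Answer: {b@B1, d@B0, d@B2, e@B2, f@B3}

Derivation:
Fixpoint table:
  B0: | IN={b@B1, d@B0, d@B2, e@B2} | OUT={b@B0, d@B0, e@B2}
  B1: | IN={b@B0, d@B0, e@B2} | OUT={b@B1, d@B0, e@B2}
  B2: | IN={b@B1, d@B0, e@B2} | OUT={b@B1, d@B2, e@B2}
  B3: | IN={b@B1, d@B0, d@B2, e@B2} | OUT={b@B1, d@B0, d@B2, e@B2, f@B3}

Merge at B3: IN[B3] = OUT[B1] ⊔ OUT[B2] = {b@B1, d@B0, d@B2, e@B2}
Applying B3's transfer function to that IN value gives OUT[B3] (row B3 above).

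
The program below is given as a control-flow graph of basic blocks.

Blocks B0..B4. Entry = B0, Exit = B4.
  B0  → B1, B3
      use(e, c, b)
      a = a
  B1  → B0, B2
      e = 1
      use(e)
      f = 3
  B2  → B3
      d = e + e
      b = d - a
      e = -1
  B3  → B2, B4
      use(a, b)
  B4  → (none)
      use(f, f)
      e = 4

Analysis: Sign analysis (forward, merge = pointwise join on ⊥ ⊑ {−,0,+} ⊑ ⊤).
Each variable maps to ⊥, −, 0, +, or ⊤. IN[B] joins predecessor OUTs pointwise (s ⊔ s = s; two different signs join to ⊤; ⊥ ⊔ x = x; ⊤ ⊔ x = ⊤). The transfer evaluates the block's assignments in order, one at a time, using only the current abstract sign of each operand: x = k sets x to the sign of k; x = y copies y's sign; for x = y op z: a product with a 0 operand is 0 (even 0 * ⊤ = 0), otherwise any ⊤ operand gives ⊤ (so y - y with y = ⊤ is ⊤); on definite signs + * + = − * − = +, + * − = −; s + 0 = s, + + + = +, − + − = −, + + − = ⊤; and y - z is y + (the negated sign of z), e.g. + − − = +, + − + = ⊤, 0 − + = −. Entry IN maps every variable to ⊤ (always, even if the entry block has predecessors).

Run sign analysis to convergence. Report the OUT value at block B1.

Answer: {a: ⊤, b: ⊤, c: ⊤, d: ⊤, e: +, f: +}

Trace:
Per-block solution:
  B0:   IN=(all ⊤)   OUT=(all ⊤)
  B1:   IN=(all ⊤)   OUT={e:+, f:+; rest ⊤}
  B2:   IN=(all ⊤)   OUT={e:-; rest ⊤}
  B3:   IN=(all ⊤)   OUT=(all ⊤)
  B4:   IN=(all ⊤)   OUT={e:+; rest ⊤}

Merge at B1: IN[B1] = OUT[B0] = {a: ⊤, b: ⊤, c: ⊤, d: ⊤, e: ⊤, f: ⊤}
Applying B1's transfer function to that IN value gives OUT[B1] (row B1 above).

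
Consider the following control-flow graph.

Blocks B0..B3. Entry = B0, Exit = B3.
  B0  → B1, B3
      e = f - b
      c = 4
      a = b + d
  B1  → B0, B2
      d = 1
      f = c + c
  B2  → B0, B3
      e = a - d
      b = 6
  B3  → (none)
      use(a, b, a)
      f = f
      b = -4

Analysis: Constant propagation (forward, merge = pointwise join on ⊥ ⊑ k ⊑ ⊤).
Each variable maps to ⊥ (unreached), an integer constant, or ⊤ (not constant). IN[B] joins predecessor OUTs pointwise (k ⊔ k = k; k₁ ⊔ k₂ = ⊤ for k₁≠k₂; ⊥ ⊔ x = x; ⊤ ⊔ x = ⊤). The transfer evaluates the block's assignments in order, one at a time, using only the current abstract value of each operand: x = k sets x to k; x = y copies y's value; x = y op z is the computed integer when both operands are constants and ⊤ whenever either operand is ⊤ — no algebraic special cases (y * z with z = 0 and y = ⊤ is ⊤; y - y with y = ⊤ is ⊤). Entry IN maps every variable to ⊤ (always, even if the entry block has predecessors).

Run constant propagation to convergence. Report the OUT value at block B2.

Converged values:
  B0:  IN=(all ⊤)  OUT={c:4; rest ⊤}
  B1:  IN={c:4; rest ⊤}  OUT={c:4, d:1, f:8; rest ⊤}
  B2:  IN={c:4, d:1, f:8; rest ⊤}  OUT={b:6, c:4, d:1, f:8; rest ⊤}
  B3:  IN={c:4; rest ⊤}  OUT={b:-4, c:4; rest ⊤}

Merge at B2: IN[B2] = OUT[B1] = {a: ⊤, b: ⊤, c: 4, d: 1, e: ⊤, f: 8}
Applying B2's transfer function to that IN value gives OUT[B2] (row B2 above).

Answer: {a: ⊤, b: 6, c: 4, d: 1, e: ⊤, f: 8}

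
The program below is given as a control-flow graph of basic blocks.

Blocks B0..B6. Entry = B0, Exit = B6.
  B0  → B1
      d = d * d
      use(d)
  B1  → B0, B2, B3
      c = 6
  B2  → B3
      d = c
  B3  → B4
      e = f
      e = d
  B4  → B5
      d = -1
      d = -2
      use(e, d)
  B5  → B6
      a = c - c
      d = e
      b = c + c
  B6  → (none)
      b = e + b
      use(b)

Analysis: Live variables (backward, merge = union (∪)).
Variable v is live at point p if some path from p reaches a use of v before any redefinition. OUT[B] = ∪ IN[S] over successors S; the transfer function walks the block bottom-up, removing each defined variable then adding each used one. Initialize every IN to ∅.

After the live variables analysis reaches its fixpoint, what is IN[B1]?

Answer: {d, f}

Trace:
Fixpoint table:
  B0:  IN={d, f}  OUT={d, f}
  B1:  IN={d, f}  OUT={c, d, f}
  B2:  IN={c, f}  OUT={c, d, f}
  B3:  IN={c, d, f}  OUT={c, e}
  B4:  IN={c, e}  OUT={c, e}
  B5:  IN={c, e}  OUT={b, e}
  B6:  IN={b, e}  OUT={}

Merge at B1: OUT[B1] = IN[B0] ⊔ IN[B2] ⊔ IN[B3] = {c, d, f}
Applying B1's transfer function to that OUT value gives IN[B1] (row B1 above).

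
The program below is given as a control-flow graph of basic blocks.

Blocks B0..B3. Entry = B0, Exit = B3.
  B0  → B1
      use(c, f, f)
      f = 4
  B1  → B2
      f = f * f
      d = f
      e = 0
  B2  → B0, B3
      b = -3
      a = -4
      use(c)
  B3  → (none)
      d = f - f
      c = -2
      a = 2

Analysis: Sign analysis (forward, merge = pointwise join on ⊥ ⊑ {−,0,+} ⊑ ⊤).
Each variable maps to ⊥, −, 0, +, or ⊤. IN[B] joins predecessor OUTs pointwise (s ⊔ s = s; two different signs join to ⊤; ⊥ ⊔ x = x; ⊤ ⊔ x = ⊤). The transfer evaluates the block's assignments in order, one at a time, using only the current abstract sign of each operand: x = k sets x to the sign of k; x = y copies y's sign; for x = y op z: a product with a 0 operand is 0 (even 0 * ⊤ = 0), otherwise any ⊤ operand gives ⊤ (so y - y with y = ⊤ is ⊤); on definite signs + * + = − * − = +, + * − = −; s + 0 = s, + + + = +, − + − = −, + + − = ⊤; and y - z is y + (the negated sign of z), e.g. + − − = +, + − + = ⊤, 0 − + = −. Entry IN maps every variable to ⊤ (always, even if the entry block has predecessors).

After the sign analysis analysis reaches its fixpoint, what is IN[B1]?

Converged values:
  B0: | IN=(all ⊤) | OUT={f:+; rest ⊤}
  B1: | IN={f:+; rest ⊤} | OUT={d:+, e:0, f:+; rest ⊤}
  B2: | IN={d:+, e:0, f:+; rest ⊤} | OUT={a:-, b:-, d:+, e:0, f:+; rest ⊤}
  B3: | IN={a:-, b:-, d:+, e:0, f:+; rest ⊤} | OUT={a:+, b:-, c:-, e:0, f:+; rest ⊤}

Merge at B1: IN[B1] = OUT[B0] = {a: ⊤, b: ⊤, c: ⊤, d: ⊤, e: ⊤, f: +}

Answer: {a: ⊤, b: ⊤, c: ⊤, d: ⊤, e: ⊤, f: +}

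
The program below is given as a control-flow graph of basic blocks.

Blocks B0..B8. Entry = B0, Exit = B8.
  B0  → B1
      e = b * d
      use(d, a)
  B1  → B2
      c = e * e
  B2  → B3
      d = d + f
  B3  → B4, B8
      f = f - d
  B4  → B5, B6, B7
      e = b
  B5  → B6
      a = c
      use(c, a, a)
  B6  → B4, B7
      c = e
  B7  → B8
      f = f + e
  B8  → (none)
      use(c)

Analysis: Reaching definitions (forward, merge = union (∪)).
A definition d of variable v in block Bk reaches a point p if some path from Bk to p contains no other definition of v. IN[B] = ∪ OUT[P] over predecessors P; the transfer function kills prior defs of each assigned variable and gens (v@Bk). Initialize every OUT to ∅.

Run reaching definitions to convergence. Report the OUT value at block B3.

Per-block solution:
  B0: | IN={} | OUT={e@B0}
  B1: | IN={e@B0} | OUT={c@B1, e@B0}
  B2: | IN={c@B1, e@B0} | OUT={c@B1, d@B2, e@B0}
  B3: | IN={c@B1, d@B2, e@B0} | OUT={c@B1, d@B2, e@B0, f@B3}
  B4: | IN={a@B5, c@B1, c@B6, d@B2, e@B0, e@B4, f@B3} | OUT={a@B5, c@B1, c@B6, d@B2, e@B4, f@B3}
  B5: | IN={a@B5, c@B1, c@B6, d@B2, e@B4, f@B3} | OUT={a@B5, c@B1, c@B6, d@B2, e@B4, f@B3}
  B6: | IN={a@B5, c@B1, c@B6, d@B2, e@B4, f@B3} | OUT={a@B5, c@B6, d@B2, e@B4, f@B3}
  B7: | IN={a@B5, c@B1, c@B6, d@B2, e@B4, f@B3} | OUT={a@B5, c@B1, c@B6, d@B2, e@B4, f@B7}
  B8: | IN={a@B5, c@B1, c@B6, d@B2, e@B0, e@B4, f@B3, f@B7} | OUT={a@B5, c@B1, c@B6, d@B2, e@B0, e@B4, f@B3, f@B7}

Merge at B3: IN[B3] = OUT[B2] = {c@B1, d@B2, e@B0}
Applying B3's transfer function to that IN value gives OUT[B3] (row B3 above).

Answer: {c@B1, d@B2, e@B0, f@B3}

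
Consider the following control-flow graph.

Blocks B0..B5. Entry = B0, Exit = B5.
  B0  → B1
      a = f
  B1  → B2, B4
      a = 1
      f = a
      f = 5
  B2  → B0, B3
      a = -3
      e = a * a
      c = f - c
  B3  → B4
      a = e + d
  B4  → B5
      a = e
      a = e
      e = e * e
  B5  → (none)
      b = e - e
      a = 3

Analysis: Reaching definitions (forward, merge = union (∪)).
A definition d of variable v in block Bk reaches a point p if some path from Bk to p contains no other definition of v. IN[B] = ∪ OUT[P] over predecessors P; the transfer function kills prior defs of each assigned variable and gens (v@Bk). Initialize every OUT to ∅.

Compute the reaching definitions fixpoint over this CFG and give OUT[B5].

Answer: {a@B5, b@B5, c@B2, e@B4, f@B1}

Trace:
Per-block solution:
  B0:   IN={a@B2, c@B2, e@B2, f@B1}   OUT={a@B0, c@B2, e@B2, f@B1}
  B1:   IN={a@B0, c@B2, e@B2, f@B1}   OUT={a@B1, c@B2, e@B2, f@B1}
  B2:   IN={a@B1, c@B2, e@B2, f@B1}   OUT={a@B2, c@B2, e@B2, f@B1}
  B3:   IN={a@B2, c@B2, e@B2, f@B1}   OUT={a@B3, c@B2, e@B2, f@B1}
  B4:   IN={a@B1, a@B3, c@B2, e@B2, f@B1}   OUT={a@B4, c@B2, e@B4, f@B1}
  B5:   IN={a@B4, c@B2, e@B4, f@B1}   OUT={a@B5, b@B5, c@B2, e@B4, f@B1}

Merge at B5: IN[B5] = OUT[B4] = {a@B4, c@B2, e@B4, f@B1}
Applying B5's transfer function to that IN value gives OUT[B5] (row B5 above).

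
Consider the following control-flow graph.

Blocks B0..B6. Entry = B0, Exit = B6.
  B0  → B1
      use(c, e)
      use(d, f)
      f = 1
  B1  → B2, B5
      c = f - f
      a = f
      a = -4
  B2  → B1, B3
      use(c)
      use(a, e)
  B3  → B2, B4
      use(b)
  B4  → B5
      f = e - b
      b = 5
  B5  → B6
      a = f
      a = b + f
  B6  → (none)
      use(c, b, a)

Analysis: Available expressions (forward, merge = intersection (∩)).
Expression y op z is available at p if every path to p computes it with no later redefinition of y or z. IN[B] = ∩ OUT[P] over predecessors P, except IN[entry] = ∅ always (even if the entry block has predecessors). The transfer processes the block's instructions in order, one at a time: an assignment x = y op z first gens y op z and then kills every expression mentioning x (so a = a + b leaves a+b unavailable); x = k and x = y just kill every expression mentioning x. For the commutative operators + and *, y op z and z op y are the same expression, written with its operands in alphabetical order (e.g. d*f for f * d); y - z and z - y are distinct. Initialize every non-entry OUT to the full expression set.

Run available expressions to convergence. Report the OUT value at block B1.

Converged values:
  B0:   IN={}   OUT={}
  B1:   IN={}   OUT={f-f}
  B2:   IN={f-f}   OUT={f-f}
  B3:   IN={f-f}   OUT={f-f}
  B4:   IN={f-f}   OUT={}
  B5:   IN={}   OUT={b+f}
  B6:   IN={b+f}   OUT={b+f}

Merge at B1: IN[B1] = OUT[B0] ∩ OUT[B2] = {}
Applying B1's transfer function to that IN value gives OUT[B1] (row B1 above).

Answer: {f-f}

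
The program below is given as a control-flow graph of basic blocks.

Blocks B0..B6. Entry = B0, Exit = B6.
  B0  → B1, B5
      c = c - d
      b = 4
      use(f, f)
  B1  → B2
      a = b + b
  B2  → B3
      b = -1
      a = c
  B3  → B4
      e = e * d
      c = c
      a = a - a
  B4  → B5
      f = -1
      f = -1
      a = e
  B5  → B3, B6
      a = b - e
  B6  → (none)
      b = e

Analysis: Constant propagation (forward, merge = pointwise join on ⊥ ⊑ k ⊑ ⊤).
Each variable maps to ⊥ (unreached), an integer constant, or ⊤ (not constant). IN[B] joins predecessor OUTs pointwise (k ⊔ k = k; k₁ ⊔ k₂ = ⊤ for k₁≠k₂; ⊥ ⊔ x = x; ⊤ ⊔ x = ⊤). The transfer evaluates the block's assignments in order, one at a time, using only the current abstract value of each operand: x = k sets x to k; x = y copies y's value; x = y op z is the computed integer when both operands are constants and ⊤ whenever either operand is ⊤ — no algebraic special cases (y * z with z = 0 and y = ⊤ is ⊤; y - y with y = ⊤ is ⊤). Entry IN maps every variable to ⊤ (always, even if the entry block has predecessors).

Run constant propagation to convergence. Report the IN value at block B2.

Answer: {a: 8, b: 4, c: ⊤, d: ⊤, e: ⊤, f: ⊤}

Derivation:
Converged values:
  B0:  IN=(all ⊤)  OUT={b:4; rest ⊤}
  B1:  IN={b:4; rest ⊤}  OUT={a:8, b:4; rest ⊤}
  B2:  IN={a:8, b:4; rest ⊤}  OUT={b:-1; rest ⊤}
  B3:  IN=(all ⊤)  OUT=(all ⊤)
  B4:  IN=(all ⊤)  OUT={f:-1; rest ⊤}
  B5:  IN=(all ⊤)  OUT=(all ⊤)
  B6:  IN=(all ⊤)  OUT=(all ⊤)

Merge at B2: IN[B2] = OUT[B1] = {a: 8, b: 4, c: ⊤, d: ⊤, e: ⊤, f: ⊤}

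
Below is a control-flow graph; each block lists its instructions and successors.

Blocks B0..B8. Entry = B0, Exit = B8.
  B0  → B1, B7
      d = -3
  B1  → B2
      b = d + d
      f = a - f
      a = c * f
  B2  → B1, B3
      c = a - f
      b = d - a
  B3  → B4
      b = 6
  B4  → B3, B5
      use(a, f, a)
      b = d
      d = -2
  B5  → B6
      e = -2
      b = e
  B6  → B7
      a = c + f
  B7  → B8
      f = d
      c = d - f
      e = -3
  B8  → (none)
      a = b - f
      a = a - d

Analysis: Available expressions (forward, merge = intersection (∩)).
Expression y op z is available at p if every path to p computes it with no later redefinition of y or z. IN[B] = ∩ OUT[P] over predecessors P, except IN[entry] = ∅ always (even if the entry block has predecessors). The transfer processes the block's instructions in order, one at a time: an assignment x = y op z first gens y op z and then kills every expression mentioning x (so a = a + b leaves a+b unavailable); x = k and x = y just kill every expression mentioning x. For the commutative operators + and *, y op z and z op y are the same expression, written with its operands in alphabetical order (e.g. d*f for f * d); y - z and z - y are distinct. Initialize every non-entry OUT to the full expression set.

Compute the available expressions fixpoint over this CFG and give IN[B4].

Converged values:
  B0:   IN={}   OUT={}
  B1:   IN={}   OUT={c*f, d+d}
  B2:   IN={c*f, d+d}   OUT={a-f, d+d, d-a}
  B3:   IN={a-f}   OUT={a-f}
  B4:   IN={a-f}   OUT={a-f}
  B5:   IN={a-f}   OUT={a-f}
  B6:   IN={a-f}   OUT={c+f}
  B7:   IN={}   OUT={d-f}
  B8:   IN={d-f}   OUT={b-f, d-f}

Merge at B4: IN[B4] = OUT[B3] = {a-f}

Answer: {a-f}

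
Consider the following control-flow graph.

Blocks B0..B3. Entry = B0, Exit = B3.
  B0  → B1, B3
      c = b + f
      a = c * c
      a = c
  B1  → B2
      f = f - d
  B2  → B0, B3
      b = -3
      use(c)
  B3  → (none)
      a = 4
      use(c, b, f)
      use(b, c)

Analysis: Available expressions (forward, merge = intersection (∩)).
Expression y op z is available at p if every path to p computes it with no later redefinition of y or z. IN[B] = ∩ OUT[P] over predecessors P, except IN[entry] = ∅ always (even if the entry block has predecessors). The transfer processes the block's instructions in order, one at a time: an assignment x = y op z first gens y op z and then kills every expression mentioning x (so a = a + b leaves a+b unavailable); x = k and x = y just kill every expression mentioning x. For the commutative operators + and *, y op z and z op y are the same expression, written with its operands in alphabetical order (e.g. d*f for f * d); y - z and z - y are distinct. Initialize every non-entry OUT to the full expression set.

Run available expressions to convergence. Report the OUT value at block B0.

Converged values:
  B0: | IN={} | OUT={b+f, c*c}
  B1: | IN={b+f, c*c} | OUT={c*c}
  B2: | IN={c*c} | OUT={c*c}
  B3: | IN={c*c} | OUT={c*c}

Merge at B0 (entry node, so the boundary value {} is joined with the incoming edge(s)): IN[B0] = {} ∩ OUT[B2] = {}
Applying B0's transfer function to that IN value gives OUT[B0] (row B0 above).

Answer: {b+f, c*c}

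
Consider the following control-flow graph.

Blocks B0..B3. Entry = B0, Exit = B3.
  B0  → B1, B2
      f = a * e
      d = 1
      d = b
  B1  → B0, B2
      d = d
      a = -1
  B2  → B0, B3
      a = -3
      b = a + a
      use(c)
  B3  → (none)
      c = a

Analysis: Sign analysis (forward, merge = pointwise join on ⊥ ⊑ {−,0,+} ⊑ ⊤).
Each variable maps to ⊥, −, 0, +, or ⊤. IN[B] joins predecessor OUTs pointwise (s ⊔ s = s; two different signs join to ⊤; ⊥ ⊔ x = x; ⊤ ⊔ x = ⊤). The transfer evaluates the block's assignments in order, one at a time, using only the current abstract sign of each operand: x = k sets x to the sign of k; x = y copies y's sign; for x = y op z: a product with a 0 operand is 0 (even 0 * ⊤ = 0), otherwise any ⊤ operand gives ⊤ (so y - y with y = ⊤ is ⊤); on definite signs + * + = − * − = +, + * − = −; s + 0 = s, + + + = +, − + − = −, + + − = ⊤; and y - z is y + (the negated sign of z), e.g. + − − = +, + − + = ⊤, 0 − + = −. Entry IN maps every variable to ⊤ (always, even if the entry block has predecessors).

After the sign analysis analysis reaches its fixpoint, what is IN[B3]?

Fixpoint table:
  B0:  IN=(all ⊤)  OUT=(all ⊤)
  B1:  IN=(all ⊤)  OUT={a:-; rest ⊤}
  B2:  IN=(all ⊤)  OUT={a:-, b:-; rest ⊤}
  B3:  IN={a:-, b:-; rest ⊤}  OUT={a:-, b:-, c:-; rest ⊤}

Merge at B3: IN[B3] = OUT[B2] = {a: -, b: -, c: ⊤, d: ⊤, e: ⊤, f: ⊤}

Answer: {a: -, b: -, c: ⊤, d: ⊤, e: ⊤, f: ⊤}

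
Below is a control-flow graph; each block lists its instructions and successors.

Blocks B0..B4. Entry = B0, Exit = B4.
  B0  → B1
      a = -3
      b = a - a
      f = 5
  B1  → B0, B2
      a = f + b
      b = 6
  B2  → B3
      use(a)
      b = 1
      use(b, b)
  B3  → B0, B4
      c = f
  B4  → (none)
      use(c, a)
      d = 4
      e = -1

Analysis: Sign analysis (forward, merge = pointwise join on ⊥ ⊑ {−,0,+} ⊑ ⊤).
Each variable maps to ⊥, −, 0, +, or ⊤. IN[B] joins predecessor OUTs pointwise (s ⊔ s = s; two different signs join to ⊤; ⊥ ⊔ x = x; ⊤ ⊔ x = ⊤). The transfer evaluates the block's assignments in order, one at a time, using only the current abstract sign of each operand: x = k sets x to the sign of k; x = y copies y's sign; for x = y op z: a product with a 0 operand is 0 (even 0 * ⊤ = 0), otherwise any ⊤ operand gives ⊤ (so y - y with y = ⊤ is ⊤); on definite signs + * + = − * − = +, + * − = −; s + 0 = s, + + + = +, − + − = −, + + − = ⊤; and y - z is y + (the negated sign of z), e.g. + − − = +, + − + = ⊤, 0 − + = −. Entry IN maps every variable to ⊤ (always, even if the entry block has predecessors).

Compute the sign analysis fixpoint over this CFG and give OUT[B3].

Per-block solution:
  B0:   IN=(all ⊤)   OUT={a:-, f:+; rest ⊤}
  B1:   IN={a:-, f:+; rest ⊤}   OUT={b:+, f:+; rest ⊤}
  B2:   IN={b:+, f:+; rest ⊤}   OUT={b:+, f:+; rest ⊤}
  B3:   IN={b:+, f:+; rest ⊤}   OUT={b:+, c:+, f:+; rest ⊤}
  B4:   IN={b:+, c:+, f:+; rest ⊤}   OUT={b:+, c:+, d:+, e:-, f:+; rest ⊤}

Merge at B3: IN[B3] = OUT[B2] = {a: ⊤, b: +, c: ⊤, d: ⊤, e: ⊤, f: +}
Applying B3's transfer function to that IN value gives OUT[B3] (row B3 above).

Answer: {a: ⊤, b: +, c: +, d: ⊤, e: ⊤, f: +}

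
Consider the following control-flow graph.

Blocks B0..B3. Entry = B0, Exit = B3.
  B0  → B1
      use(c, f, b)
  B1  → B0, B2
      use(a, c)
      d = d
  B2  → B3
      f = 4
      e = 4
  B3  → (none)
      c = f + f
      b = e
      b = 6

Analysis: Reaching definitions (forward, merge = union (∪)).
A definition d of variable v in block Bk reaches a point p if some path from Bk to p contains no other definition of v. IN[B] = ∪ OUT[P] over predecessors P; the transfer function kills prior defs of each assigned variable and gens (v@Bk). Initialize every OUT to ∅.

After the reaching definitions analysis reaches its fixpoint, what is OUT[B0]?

Answer: {d@B1}

Derivation:
Fixpoint table:
  B0:   IN={d@B1}   OUT={d@B1}
  B1:   IN={d@B1}   OUT={d@B1}
  B2:   IN={d@B1}   OUT={d@B1, e@B2, f@B2}
  B3:   IN={d@B1, e@B2, f@B2}   OUT={b@B3, c@B3, d@B1, e@B2, f@B2}

Merge at B0 (entry node, so the boundary value {} is joined with the incoming edge(s)): IN[B0] = {} ⊔ OUT[B1] = {d@B1}
Applying B0's transfer function to that IN value gives OUT[B0] (row B0 above).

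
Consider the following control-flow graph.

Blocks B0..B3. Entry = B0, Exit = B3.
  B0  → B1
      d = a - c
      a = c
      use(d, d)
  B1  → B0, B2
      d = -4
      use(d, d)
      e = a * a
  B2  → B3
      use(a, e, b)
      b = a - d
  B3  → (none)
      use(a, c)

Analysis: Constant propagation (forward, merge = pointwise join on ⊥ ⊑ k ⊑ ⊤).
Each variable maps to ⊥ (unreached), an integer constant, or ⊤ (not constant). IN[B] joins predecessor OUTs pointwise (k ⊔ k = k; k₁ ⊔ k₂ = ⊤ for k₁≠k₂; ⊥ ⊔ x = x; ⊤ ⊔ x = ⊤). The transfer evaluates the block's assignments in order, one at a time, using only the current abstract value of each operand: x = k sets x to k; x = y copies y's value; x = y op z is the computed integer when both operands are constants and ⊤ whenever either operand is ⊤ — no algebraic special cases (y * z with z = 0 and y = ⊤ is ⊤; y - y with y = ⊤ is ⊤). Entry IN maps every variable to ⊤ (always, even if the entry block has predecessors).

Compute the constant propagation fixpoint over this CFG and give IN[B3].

Converged values:
  B0: | IN=(all ⊤) | OUT=(all ⊤)
  B1: | IN=(all ⊤) | OUT={d:-4; rest ⊤}
  B2: | IN={d:-4; rest ⊤} | OUT={d:-4; rest ⊤}
  B3: | IN={d:-4; rest ⊤} | OUT={d:-4; rest ⊤}

Merge at B3: IN[B3] = OUT[B2] = {a: ⊤, b: ⊤, c: ⊤, d: -4, e: ⊤, f: ⊤}

Answer: {a: ⊤, b: ⊤, c: ⊤, d: -4, e: ⊤, f: ⊤}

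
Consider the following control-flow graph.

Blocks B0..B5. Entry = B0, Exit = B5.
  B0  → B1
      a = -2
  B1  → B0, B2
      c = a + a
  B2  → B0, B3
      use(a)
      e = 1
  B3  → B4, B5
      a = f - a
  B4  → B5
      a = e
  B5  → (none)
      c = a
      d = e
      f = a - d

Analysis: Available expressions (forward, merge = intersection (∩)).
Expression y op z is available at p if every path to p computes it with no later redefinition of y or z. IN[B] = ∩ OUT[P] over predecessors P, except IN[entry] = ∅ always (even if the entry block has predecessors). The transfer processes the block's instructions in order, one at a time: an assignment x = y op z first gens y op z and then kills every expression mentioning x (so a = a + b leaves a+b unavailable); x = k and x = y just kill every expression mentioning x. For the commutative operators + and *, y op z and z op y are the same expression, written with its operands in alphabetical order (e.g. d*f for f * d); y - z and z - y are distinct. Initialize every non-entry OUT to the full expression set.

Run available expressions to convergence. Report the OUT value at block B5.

Answer: {a-d}

Derivation:
Per-block solution:
  B0:  IN={}  OUT={}
  B1:  IN={}  OUT={a+a}
  B2:  IN={a+a}  OUT={a+a}
  B3:  IN={a+a}  OUT={}
  B4:  IN={}  OUT={}
  B5:  IN={}  OUT={a-d}

Merge at B5: IN[B5] = OUT[B3] ∩ OUT[B4] = {}
Applying B5's transfer function to that IN value gives OUT[B5] (row B5 above).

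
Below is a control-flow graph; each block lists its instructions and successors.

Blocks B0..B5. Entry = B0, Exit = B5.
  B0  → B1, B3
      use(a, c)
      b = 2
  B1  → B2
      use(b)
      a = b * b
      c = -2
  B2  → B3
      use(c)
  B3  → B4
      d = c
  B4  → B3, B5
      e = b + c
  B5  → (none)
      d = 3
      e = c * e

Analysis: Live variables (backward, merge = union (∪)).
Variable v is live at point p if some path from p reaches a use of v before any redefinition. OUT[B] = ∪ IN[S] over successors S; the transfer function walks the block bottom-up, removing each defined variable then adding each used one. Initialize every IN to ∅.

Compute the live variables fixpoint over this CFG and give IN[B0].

Answer: {a, c}

Derivation:
Per-block solution:
  B0:  IN={a, c}  OUT={b, c}
  B1:  IN={b}  OUT={b, c}
  B2:  IN={b, c}  OUT={b, c}
  B3:  IN={b, c}  OUT={b, c}
  B4:  IN={b, c}  OUT={b, c, e}
  B5:  IN={c, e}  OUT={}

Merge at B0: OUT[B0] = IN[B1] ⊔ IN[B3] = {b, c}
Applying B0's transfer function to that OUT value gives IN[B0] (row B0 above).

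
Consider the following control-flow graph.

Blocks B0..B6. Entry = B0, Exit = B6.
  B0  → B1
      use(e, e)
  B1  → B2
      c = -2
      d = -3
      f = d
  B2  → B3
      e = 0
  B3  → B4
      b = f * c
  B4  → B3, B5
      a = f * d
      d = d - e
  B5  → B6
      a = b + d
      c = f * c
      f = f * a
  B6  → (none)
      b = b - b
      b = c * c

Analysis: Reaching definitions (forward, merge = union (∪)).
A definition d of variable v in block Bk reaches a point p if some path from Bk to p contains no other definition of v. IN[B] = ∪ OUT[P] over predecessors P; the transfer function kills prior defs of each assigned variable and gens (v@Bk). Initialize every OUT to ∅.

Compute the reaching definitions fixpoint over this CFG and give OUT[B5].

Fixpoint table:
  B0:   IN={}   OUT={}
  B1:   IN={}   OUT={c@B1, d@B1, f@B1}
  B2:   IN={c@B1, d@B1, f@B1}   OUT={c@B1, d@B1, e@B2, f@B1}
  B3:   IN={a@B4, b@B3, c@B1, d@B1, d@B4, e@B2, f@B1}   OUT={a@B4, b@B3, c@B1, d@B1, d@B4, e@B2, f@B1}
  B4:   IN={a@B4, b@B3, c@B1, d@B1, d@B4, e@B2, f@B1}   OUT={a@B4, b@B3, c@B1, d@B4, e@B2, f@B1}
  B5:   IN={a@B4, b@B3, c@B1, d@B4, e@B2, f@B1}   OUT={a@B5, b@B3, c@B5, d@B4, e@B2, f@B5}
  B6:   IN={a@B5, b@B3, c@B5, d@B4, e@B2, f@B5}   OUT={a@B5, b@B6, c@B5, d@B4, e@B2, f@B5}

Merge at B5: IN[B5] = OUT[B4] = {a@B4, b@B3, c@B1, d@B4, e@B2, f@B1}
Applying B5's transfer function to that IN value gives OUT[B5] (row B5 above).

Answer: {a@B5, b@B3, c@B5, d@B4, e@B2, f@B5}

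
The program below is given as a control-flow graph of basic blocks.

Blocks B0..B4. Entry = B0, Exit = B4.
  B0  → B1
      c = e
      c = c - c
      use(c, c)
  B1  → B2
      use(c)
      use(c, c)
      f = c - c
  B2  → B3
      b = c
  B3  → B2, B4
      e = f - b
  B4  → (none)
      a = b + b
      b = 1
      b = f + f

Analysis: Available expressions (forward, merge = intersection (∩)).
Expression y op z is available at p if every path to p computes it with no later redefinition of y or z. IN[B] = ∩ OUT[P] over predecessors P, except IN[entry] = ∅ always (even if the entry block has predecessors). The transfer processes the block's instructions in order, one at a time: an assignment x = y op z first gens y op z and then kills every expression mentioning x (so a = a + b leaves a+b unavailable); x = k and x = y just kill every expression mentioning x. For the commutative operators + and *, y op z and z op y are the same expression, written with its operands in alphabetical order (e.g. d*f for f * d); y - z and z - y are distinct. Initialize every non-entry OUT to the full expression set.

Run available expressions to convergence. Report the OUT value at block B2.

Converged values:
  B0:  IN={}  OUT={}
  B1:  IN={}  OUT={c-c}
  B2:  IN={c-c}  OUT={c-c}
  B3:  IN={c-c}  OUT={c-c, f-b}
  B4:  IN={c-c, f-b}  OUT={c-c, f+f}

Merge at B2: IN[B2] = OUT[B1] ∩ OUT[B3] = {c-c}
Applying B2's transfer function to that IN value gives OUT[B2] (row B2 above).

Answer: {c-c}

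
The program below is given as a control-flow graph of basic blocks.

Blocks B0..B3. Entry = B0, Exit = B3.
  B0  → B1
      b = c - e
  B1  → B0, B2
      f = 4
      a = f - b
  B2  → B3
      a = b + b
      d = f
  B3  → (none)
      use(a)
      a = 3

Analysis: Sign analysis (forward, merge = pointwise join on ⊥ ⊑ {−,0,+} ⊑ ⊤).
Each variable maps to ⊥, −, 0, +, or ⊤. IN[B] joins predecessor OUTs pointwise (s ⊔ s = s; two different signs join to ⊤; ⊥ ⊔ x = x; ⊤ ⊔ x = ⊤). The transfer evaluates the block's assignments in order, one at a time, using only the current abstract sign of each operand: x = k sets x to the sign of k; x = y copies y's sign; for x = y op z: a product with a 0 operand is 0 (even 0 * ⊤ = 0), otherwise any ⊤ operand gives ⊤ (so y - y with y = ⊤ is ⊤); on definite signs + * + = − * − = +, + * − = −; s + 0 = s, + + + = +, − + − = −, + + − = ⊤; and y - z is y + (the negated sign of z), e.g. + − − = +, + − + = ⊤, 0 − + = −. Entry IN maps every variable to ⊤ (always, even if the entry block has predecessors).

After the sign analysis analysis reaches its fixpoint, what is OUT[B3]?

Converged values:
  B0:   IN=(all ⊤)   OUT=(all ⊤)
  B1:   IN=(all ⊤)   OUT={f:+; rest ⊤}
  B2:   IN={f:+; rest ⊤}   OUT={d:+, f:+; rest ⊤}
  B3:   IN={d:+, f:+; rest ⊤}   OUT={a:+, d:+, f:+; rest ⊤}

Merge at B3: IN[B3] = OUT[B2] = {a: ⊤, b: ⊤, c: ⊤, d: +, e: ⊤, f: +}
Applying B3's transfer function to that IN value gives OUT[B3] (row B3 above).

Answer: {a: +, b: ⊤, c: ⊤, d: +, e: ⊤, f: +}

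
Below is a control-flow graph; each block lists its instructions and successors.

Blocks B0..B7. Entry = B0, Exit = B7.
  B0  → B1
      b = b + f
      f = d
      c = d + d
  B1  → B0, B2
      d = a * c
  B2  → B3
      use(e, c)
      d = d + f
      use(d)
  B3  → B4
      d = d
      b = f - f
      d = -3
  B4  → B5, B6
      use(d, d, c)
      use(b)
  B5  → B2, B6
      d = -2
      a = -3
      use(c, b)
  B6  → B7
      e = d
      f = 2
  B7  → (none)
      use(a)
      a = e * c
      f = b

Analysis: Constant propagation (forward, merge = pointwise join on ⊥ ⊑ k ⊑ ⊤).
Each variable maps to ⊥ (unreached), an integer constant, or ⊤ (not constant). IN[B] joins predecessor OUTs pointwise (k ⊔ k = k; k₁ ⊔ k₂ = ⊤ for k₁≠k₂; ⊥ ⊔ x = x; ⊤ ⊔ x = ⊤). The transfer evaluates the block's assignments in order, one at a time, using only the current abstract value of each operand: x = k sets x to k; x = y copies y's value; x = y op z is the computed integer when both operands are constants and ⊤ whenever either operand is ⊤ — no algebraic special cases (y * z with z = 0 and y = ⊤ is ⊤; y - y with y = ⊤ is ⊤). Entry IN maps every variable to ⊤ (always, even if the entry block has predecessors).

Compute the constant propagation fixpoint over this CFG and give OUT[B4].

Answer: {a: ⊤, b: ⊤, c: ⊤, d: -3, e: ⊤, f: ⊤}

Derivation:
Converged values:
  B0: | IN=(all ⊤) | OUT=(all ⊤)
  B1: | IN=(all ⊤) | OUT=(all ⊤)
  B2: | IN=(all ⊤) | OUT=(all ⊤)
  B3: | IN=(all ⊤) | OUT={d:-3; rest ⊤}
  B4: | IN={d:-3; rest ⊤} | OUT={d:-3; rest ⊤}
  B5: | IN={d:-3; rest ⊤} | OUT={a:-3, d:-2; rest ⊤}
  B6: | IN=(all ⊤) | OUT={f:2; rest ⊤}
  B7: | IN={f:2; rest ⊤} | OUT=(all ⊤)

Merge at B4: IN[B4] = OUT[B3] = {a: ⊤, b: ⊤, c: ⊤, d: -3, e: ⊤, f: ⊤}
Applying B4's transfer function to that IN value gives OUT[B4] (row B4 above).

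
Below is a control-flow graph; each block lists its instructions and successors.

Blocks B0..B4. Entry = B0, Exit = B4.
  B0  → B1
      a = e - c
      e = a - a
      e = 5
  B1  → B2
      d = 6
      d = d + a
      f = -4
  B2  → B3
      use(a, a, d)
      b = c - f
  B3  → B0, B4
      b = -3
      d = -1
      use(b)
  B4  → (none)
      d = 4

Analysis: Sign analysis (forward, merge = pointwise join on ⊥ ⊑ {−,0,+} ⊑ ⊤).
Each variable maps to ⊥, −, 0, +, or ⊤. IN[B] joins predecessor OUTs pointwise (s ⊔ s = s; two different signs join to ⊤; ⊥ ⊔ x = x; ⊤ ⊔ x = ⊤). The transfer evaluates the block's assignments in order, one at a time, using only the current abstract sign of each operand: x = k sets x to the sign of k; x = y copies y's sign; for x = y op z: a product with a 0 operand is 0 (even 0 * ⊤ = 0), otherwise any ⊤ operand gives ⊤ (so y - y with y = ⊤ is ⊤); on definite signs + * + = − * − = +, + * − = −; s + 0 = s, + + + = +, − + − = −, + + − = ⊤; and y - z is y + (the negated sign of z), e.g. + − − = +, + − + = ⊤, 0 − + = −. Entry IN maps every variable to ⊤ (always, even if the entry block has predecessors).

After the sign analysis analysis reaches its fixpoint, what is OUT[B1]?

Answer: {a: ⊤, b: ⊤, c: ⊤, d: ⊤, e: +, f: -}

Working:
Converged values:
  B0:   IN=(all ⊤)   OUT={e:+; rest ⊤}
  B1:   IN={e:+; rest ⊤}   OUT={e:+, f:-; rest ⊤}
  B2:   IN={e:+, f:-; rest ⊤}   OUT={e:+, f:-; rest ⊤}
  B3:   IN={e:+, f:-; rest ⊤}   OUT={b:-, d:-, e:+, f:-; rest ⊤}
  B4:   IN={b:-, d:-, e:+, f:-; rest ⊤}   OUT={b:-, d:+, e:+, f:-; rest ⊤}

Merge at B1: IN[B1] = OUT[B0] = {a: ⊤, b: ⊤, c: ⊤, d: ⊤, e: +, f: ⊤}
Applying B1's transfer function to that IN value gives OUT[B1] (row B1 above).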